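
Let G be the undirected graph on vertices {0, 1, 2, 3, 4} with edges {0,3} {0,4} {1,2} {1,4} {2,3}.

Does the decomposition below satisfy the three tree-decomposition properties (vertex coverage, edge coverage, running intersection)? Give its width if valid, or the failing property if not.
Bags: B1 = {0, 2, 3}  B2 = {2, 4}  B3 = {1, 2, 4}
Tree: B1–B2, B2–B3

A tree decomposition must satisfy three properties: every vertex lies in some bag; for every edge, both endpoints lie together in some bag; and for every vertex, the bags containing it form a connected subtree. Here edge (0,4) lies in no bag, so the decomposition is invalid.

No — edge (0,4) lies in no bag.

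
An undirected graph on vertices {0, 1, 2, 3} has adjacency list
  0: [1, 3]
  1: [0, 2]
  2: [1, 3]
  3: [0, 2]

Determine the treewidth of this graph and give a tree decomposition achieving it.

The largest bag has 3 vertices, giving width 2; this decomposition certifies tw(G) ≤ 2. Since 2–1–0–3–2 is a cycle in G, G is not acyclic. Forests are exactly the graphs of treewidth ≤ 1, so tw(G) ≥ 2. Combining the bounds, tw(G) = 2.

Treewidth 2.
One optimal decomposition is:
Bags: B1 = {0, 1, 2}  B2 = {0, 2, 3}
Tree: B1–B2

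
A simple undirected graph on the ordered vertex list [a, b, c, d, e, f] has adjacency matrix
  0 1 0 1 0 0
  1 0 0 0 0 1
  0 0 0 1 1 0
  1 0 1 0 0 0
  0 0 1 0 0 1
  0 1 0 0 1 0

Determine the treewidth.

A width-2 tree decomposition is:
Bags: B1 = {b, e, f}  B2 = {a, b, e}  B3 = {a, d, e}  B4 = {c, d, e}
Tree: B1–B2, B2–B3, B3–B4
Every bag has size at most 3, so the width is 3 − 1 = 2 and tw(G) ≤ 2. The edges e–f–b–a–d–c–e form a cycle, so G is not a tree and its treewidth is at least 2. Combining the bounds, tw(G) = 2.

2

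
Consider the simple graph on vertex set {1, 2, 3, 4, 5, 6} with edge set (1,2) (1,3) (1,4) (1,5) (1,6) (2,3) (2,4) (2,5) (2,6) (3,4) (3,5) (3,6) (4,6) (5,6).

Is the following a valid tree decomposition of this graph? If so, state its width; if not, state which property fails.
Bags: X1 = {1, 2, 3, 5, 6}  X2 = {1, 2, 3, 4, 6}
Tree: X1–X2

Every vertex of G appears in some bag (union = {1, 2, 3, 4, 5, 6}); every edge is covered by a bag; and for each vertex v the set of bags containing v is connected in the bag tree. The decomposition is therefore valid. The largest bag has 5 vertices, so the width is 4.

Yes; width 4.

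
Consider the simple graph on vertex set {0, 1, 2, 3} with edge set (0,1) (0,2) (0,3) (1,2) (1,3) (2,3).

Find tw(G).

A width-3 tree decomposition is:
Bags: B1 = {0, 1, 2, 3}
Tree: (single bag)
A single bag containing all 4 vertices is trivially a valid decomposition of width 3. On the other hand G contains the 4-clique {0, 1, 2, 3}. A clique must lie in a single bag of any decomposition, so no decomposition can have width below 3. The upper and lower bounds meet at 3, so that is the treewidth.

3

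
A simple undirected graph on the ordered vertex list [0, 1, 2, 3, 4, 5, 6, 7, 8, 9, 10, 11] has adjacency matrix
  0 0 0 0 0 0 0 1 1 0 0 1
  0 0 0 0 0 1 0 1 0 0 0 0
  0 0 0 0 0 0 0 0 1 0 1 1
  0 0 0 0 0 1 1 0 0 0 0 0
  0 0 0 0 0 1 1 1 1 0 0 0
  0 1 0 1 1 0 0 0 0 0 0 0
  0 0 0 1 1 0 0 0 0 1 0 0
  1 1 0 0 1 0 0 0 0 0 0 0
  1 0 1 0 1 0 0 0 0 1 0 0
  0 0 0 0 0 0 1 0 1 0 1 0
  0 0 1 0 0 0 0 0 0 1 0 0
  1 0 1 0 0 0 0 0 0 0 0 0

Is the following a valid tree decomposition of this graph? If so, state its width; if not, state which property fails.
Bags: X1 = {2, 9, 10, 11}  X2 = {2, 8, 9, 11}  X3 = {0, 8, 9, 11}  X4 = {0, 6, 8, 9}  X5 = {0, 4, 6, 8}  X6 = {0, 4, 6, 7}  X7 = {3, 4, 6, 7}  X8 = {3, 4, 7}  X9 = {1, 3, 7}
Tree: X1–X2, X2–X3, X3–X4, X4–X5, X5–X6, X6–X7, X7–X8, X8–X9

A tree decomposition must satisfy three properties: every vertex lies in some bag; for every edge, both endpoints lie together in some bag; and for every vertex, the bags containing it form a connected subtree. Here vertex 5 appears in no bag, so the decomposition is invalid.

No — vertex 5 appears in no bag.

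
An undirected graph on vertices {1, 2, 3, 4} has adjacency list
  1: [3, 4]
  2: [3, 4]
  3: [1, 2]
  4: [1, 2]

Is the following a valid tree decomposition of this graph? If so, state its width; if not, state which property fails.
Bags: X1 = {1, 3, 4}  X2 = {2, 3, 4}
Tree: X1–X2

Vertex coverage: the bags together contain {1, 2, 3, 4}, the full vertex set. Edge coverage: each edge of G has both endpoints in at least one bag. Running intersection: for every vertex, the bags containing it form a connected subtree. All three properties hold, so this is a valid tree decomposition of width max|bag| − 1 = 2, and hence tw(G) ≤ 2.

Yes; width 2.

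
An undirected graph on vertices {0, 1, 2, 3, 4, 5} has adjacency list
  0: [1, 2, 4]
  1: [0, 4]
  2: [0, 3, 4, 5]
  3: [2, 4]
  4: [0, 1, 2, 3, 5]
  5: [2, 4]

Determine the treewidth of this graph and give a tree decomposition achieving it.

Every bag has size at most 3, so the width is 3 − 1 = 2 and tw(G) ≤ 2. Conversely, {0, 1, 4} is a clique of size 3, and the vertices of any clique must share a bag in every tree decomposition; so some bag has ≥ 3 vertices and tw(G) ≥ 2. The upper and lower bounds meet at 2, so that is the treewidth.

Treewidth 2.
Bags: B1 = {0, 2, 4}  B2 = {2, 3, 4}  B3 = {2, 4, 5}  B4 = {0, 1, 4}
Tree: B1–B2, B1–B3, B1–B4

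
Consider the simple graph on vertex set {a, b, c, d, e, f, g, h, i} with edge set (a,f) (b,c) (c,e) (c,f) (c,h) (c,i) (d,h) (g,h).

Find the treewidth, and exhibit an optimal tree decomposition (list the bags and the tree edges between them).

Treewidth 1.
Bags: B1 = {c, e}  B2 = {c, h}  B3 = {c, f}  B4 = {d, h}  B5 = {c, i}  B6 = {g, h}  B7 = {b, c}  B8 = {a, f}
Tree: B1–B2, B1–B3, B2–B4, B1–B5, B4–B6, B2–B7, B3–B8

Every bag has size at most 2, so the width is 2 − 1 = 1 and tw(G) ≤ 1. Since G has at least one edge (e.g. e–c), it is not an edgeless graph, so tw(G) ≥ 1. Combining the bounds, tw(G) = 1.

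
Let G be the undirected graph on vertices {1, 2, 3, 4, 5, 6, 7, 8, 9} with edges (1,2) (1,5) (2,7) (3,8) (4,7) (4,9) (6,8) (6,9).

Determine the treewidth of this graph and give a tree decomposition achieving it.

Each bag holds 2 vertices, so the decomposition has width 1, which upper-bounds the treewidth. Any graph with an edge has treewidth ≥ 1, and G has the edge 3–8. Combining the bounds, tw(G) = 1.

Treewidth 1.
Bags: B1 = {3, 8}  B2 = {6, 8}  B3 = {6, 9}  B4 = {4, 9}  B5 = {4, 7}  B6 = {2, 7}  B7 = {1, 2}  B8 = {1, 5}
Tree: B1–B2, B2–B3, B3–B4, B4–B5, B5–B6, B6–B7, B7–B8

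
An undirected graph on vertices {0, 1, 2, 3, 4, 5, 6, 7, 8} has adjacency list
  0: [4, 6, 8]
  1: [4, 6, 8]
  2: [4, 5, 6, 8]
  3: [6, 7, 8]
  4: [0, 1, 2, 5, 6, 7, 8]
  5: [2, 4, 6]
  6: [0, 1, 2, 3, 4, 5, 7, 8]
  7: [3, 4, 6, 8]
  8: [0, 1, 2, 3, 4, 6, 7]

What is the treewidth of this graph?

A width-3 tree decomposition is:
Bags: B1 = {4, 6, 7, 8}  B2 = {0, 4, 6, 8}  B3 = {2, 4, 6, 8}  B4 = {1, 4, 6, 8}  B5 = {2, 4, 5, 6}  B6 = {3, 6, 7, 8}
Tree: B1–B2, B1–B3, B3–B4, B3–B5, B1–B6
The largest bag has 4 vertices, giving width 3; this decomposition certifies tw(G) ≤ 3. For the lower bound, the 4 vertices {3, 6, 7, 8} are pairwise adjacent, and any tree decomposition puts a clique entirely inside one bag — forcing width ≥ 3. Therefore the treewidth is 3.

3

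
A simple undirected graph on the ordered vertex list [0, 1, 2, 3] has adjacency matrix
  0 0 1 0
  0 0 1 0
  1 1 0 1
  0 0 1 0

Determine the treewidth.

1

A width-1 tree decomposition is:
Bags: B1 = {0, 2}  B2 = {1, 2}  B3 = {2, 3}
Tree: B1–B2, B1–B3
Every bag has size at most 2, so the width is 2 − 1 = 1 and tw(G) ≤ 1. G has an edge, so its treewidth is at least 1. The upper and lower bounds meet at 1, so that is the treewidth.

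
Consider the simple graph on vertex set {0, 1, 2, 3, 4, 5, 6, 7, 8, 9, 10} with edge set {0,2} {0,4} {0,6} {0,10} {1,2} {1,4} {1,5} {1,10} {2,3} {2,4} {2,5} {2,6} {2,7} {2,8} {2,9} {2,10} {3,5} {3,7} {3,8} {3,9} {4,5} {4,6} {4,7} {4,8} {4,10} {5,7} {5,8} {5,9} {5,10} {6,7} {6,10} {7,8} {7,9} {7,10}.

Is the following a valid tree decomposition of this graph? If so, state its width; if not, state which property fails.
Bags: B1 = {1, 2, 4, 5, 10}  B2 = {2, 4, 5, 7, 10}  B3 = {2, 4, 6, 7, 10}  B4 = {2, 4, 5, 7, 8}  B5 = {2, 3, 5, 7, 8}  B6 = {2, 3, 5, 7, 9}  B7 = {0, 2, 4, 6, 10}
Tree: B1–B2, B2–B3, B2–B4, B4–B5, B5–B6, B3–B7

Vertex coverage: the bags together contain {0, 1, 2, 3, 4, 5, 6, 7, 8, 9, 10}, the full vertex set. Edge coverage: each edge of G has both endpoints in at least one bag. Running intersection: for every vertex, the bags containing it form a connected subtree. All three properties hold, so this is a valid tree decomposition of width max|bag| − 1 = 4, and hence tw(G) ≤ 4.

Yes; width 4.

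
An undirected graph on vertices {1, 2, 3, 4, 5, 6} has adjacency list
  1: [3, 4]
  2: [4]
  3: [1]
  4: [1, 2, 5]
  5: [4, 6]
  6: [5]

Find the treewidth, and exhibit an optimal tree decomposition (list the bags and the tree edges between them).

The largest bag has 2 vertices, giving width 1; this decomposition certifies tw(G) ≤ 1. Any graph with an edge has treewidth ≥ 1, and G has the edge 1–4. The upper and lower bounds meet at 1, so that is the treewidth.

Treewidth 1.
Bags: B1 = {1, 4}  B2 = {2, 4}  B3 = {4, 5}  B4 = {5, 6}  B5 = {1, 3}
Tree: B1–B2, B1–B3, B3–B4, B1–B5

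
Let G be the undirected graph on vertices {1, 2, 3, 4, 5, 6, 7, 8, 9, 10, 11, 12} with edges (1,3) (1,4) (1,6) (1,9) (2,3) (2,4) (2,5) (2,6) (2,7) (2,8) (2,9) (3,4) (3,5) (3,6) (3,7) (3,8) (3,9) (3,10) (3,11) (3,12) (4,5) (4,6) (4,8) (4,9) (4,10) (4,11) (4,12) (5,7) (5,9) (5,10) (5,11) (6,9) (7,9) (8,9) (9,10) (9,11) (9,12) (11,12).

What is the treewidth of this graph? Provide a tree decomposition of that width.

Treewidth 4.
One optimal decomposition is:
Bags: B1 = {2, 3, 4, 5, 9}  B2 = {2, 3, 4, 8, 9}  B3 = {2, 3, 4, 6, 9}  B4 = {3, 4, 5, 9, 10}  B5 = {1, 3, 4, 6, 9}  B6 = {2, 3, 5, 7, 9}  B7 = {3, 4, 5, 9, 11}  B8 = {3, 4, 9, 11, 12}
Tree: B1–B2, B1–B3, B1–B4, B3–B5, B1–B6, B1–B7, B7–B8

Every bag has size at most 5, so the width is 5 − 1 = 4 and tw(G) ≤ 4. On the other hand G contains the 5-clique {1, 3, 4, 6, 9}. A clique must lie in a single bag of any decomposition, so no decomposition can have width below 4. Hence tw(G) = 4 exactly.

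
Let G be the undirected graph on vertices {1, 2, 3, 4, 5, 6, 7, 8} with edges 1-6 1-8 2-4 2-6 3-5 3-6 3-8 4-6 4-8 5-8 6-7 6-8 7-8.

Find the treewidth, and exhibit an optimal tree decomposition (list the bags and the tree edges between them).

The largest bag has 3 vertices, giving width 2; this decomposition certifies tw(G) ≤ 2. On the other hand G contains the 3-clique {3, 5, 8}. A clique must lie in a single bag of any decomposition, so no decomposition can have width below 2. The upper and lower bounds meet at 2, so that is the treewidth.

Treewidth 2.
One such decomposition:
Bags: B1 = {3, 6, 8}  B2 = {3, 5, 8}  B3 = {4, 6, 8}  B4 = {6, 7, 8}  B5 = {2, 4, 6}  B6 = {1, 6, 8}
Tree: B1–B2, B1–B3, B3–B4, B3–B5, B4–B6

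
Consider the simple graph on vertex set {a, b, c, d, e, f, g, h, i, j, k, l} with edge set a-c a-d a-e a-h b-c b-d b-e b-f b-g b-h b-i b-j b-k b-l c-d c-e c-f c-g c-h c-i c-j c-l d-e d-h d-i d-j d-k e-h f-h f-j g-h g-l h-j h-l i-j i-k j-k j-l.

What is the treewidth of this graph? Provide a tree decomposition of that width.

Treewidth 4.
One optimal decomposition is:
Bags: B1 = {b, c, d, h, j}  B2 = {b, c, h, j, l}  B3 = {b, c, d, e, h}  B4 = {b, c, d, i, j}  B5 = {b, d, i, j, k}  B6 = {b, c, f, h, j}  B7 = {a, c, d, e, h}  B8 = {b, c, g, h, l}
Tree: B1–B2, B1–B3, B1–B4, B4–B5, B1–B6, B3–B7, B2–B8

Each bag holds 5 vertices, so the decomposition has width 4, which upper-bounds the treewidth. Conversely, {a, c, d, e, h} is a clique of size 5, and the vertices of any clique must share a bag in every tree decomposition; so some bag has ≥ 5 vertices and tw(G) ≥ 4. Therefore the treewidth is 4.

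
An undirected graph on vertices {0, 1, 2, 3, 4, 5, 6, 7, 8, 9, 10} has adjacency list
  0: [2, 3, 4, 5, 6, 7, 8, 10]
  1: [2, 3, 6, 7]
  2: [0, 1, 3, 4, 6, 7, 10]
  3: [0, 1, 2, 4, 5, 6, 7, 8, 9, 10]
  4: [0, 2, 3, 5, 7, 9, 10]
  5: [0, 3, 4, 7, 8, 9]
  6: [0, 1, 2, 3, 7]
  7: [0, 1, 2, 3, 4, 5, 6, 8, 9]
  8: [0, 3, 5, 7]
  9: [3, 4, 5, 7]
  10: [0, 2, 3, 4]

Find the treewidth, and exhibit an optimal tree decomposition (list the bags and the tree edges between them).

Treewidth 4.
Bags: B1 = {0, 2, 3, 4, 7}  B2 = {0, 2, 3, 4, 10}  B3 = {0, 2, 3, 6, 7}  B4 = {1, 2, 3, 6, 7}  B5 = {0, 3, 4, 5, 7}  B6 = {0, 3, 5, 7, 8}  B7 = {3, 4, 5, 7, 9}
Tree: B1–B2, B1–B3, B3–B4, B1–B5, B5–B6, B5–B7

The largest bag has 5 vertices, giving width 4; this decomposition certifies tw(G) ≤ 4. Conversely, {0, 2, 3, 4, 10} is a clique of size 5, and the vertices of any clique must share a bag in every tree decomposition; so some bag has ≥ 5 vertices and tw(G) ≥ 4. Hence tw(G) = 4 exactly.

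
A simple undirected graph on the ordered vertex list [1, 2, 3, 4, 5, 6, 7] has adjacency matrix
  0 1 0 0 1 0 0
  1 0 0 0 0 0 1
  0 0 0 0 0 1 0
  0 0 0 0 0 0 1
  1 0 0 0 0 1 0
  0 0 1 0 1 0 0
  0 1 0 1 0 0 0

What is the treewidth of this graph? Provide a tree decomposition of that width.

Treewidth 1.
One such decomposition:
Bags: B1 = {4, 7}  B2 = {2, 7}  B3 = {1, 2}  B4 = {1, 5}  B5 = {5, 6}  B6 = {3, 6}
Tree: B1–B2, B2–B3, B3–B4, B4–B5, B5–B6

Each bag holds 2 vertices, so the decomposition has width 1, which upper-bounds the treewidth. Any graph with an edge has treewidth ≥ 1, and G has the edge 4–7. Hence tw(G) = 1 exactly.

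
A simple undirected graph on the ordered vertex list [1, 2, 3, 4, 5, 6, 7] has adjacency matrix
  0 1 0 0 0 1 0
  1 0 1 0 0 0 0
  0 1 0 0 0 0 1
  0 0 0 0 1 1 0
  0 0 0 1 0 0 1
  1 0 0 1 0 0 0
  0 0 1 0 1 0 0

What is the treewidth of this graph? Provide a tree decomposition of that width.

Each bag holds 3 vertices, so the decomposition has width 2, which upper-bounds the treewidth. The edges 3–7–5–4–6–1–2–3 form a cycle, so G is not a tree and its treewidth is at least 2. Hence tw(G) = 2 exactly.

Treewidth 2.
One such decomposition:
Bags: B1 = {3, 5, 7}  B2 = {3, 4, 5}  B3 = {3, 4, 6}  B4 = {1, 3, 6}  B5 = {1, 2, 3}
Tree: B1–B2, B2–B3, B3–B4, B4–B5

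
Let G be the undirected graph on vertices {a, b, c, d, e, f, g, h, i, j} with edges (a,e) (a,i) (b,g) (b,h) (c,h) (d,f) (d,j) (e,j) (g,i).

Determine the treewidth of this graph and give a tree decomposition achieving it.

Treewidth 1.
Bags: B1 = {d, f}  B2 = {d, j}  B3 = {e, j}  B4 = {a, e}  B5 = {a, i}  B6 = {g, i}  B7 = {b, g}  B8 = {b, h}  B9 = {c, h}
Tree: B1–B2, B2–B3, B3–B4, B4–B5, B5–B6, B6–B7, B7–B8, B8–B9

Every bag has size at most 2, so the width is 2 − 1 = 1 and tw(G) ≤ 1. Any graph with an edge has treewidth ≥ 1, and G has the edge f–d. Hence tw(G) = 1 exactly.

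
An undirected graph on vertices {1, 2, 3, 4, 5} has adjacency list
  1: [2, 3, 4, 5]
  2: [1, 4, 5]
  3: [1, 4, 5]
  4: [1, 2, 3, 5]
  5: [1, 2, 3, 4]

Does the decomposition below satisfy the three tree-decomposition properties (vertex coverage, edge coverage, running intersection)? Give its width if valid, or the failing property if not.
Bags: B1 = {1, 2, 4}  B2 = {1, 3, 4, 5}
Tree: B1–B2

No — edge (5,2) lies in no bag.

A tree decomposition must satisfy three properties: every vertex lies in some bag; for every edge, both endpoints lie together in some bag; and for every vertex, the bags containing it form a connected subtree. Here edge (5,2) lies in no bag, so the decomposition is invalid.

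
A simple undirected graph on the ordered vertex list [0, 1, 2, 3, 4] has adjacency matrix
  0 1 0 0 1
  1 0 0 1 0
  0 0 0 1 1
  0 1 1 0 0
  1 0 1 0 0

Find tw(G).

2

A width-2 tree decomposition is:
Bags: B1 = {2, 3, 4}  B2 = {1, 3, 4}  B3 = {0, 1, 4}
Tree: B1–B2, B2–B3
The largest bag has 3 vertices, giving width 2; this decomposition certifies tw(G) ≤ 2. The edges 4–2–3–1–0–4 form a cycle, so G is not a tree and its treewidth is at least 2. Hence tw(G) = 2 exactly.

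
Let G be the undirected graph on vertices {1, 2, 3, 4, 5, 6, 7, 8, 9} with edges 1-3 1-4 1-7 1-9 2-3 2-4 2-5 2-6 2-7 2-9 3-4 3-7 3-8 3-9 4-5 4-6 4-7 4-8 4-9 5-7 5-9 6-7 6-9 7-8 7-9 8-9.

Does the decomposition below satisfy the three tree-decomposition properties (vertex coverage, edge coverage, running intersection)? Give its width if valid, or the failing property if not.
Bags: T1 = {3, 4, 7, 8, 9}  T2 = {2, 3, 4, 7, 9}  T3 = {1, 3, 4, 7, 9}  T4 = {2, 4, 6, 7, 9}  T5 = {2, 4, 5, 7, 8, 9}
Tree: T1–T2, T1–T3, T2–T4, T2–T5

A tree decomposition must satisfy three properties: every vertex lies in some bag; for every edge, both endpoints lie together in some bag; and for every vertex, the bags containing it form a connected subtree. Here bags containing vertex 8 are not connected in the tree, so the decomposition is invalid.

No — bags containing vertex 8 are not connected in the tree.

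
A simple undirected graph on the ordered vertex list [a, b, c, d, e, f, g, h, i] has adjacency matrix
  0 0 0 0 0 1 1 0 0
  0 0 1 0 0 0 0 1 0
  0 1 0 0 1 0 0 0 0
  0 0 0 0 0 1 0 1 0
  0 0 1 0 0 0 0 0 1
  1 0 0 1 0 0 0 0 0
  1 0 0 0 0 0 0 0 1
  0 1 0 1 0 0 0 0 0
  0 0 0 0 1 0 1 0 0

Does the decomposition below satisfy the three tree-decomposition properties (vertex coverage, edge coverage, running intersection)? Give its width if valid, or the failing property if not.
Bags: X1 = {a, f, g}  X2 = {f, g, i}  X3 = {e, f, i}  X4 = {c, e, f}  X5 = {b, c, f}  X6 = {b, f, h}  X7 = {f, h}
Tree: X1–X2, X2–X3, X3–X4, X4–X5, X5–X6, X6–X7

No — vertex d appears in no bag.

A tree decomposition must satisfy three properties: every vertex lies in some bag; for every edge, both endpoints lie together in some bag; and for every vertex, the bags containing it form a connected subtree. Here vertex d appears in no bag, so the decomposition is invalid.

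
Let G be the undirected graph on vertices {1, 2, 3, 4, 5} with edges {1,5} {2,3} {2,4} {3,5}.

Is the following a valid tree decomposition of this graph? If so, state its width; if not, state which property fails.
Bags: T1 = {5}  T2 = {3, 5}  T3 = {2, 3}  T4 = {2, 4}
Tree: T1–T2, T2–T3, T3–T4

No — vertex 1 appears in no bag.

A tree decomposition must satisfy three properties: every vertex lies in some bag; for every edge, both endpoints lie together in some bag; and for every vertex, the bags containing it form a connected subtree. Here vertex 1 appears in no bag, so the decomposition is invalid.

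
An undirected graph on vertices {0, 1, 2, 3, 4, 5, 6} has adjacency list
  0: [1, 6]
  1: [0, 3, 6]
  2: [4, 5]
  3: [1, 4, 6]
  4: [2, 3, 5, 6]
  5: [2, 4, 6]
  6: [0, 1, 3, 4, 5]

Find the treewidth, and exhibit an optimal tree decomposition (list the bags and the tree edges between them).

Treewidth 2.
One optimal decomposition is:
Bags: B1 = {4, 5, 6}  B2 = {3, 4, 6}  B3 = {2, 4, 5}  B4 = {1, 3, 6}  B5 = {0, 1, 6}
Tree: B1–B2, B1–B3, B2–B4, B4–B5

The largest bag has 3 vertices, giving width 2; this decomposition certifies tw(G) ≤ 2. For the lower bound, the 3 vertices {2, 4, 5} are pairwise adjacent, and any tree decomposition puts a clique entirely inside one bag — forcing width ≥ 2. The upper and lower bounds meet at 2, so that is the treewidth.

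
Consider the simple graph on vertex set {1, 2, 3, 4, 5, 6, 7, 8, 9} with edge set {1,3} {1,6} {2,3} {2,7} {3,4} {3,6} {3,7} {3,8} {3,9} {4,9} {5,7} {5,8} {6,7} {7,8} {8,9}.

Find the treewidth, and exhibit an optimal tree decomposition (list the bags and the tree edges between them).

Each bag holds 3 vertices, so the decomposition has width 2, which upper-bounds the treewidth. Conversely, {1, 3, 6} is a clique of size 3, and the vertices of any clique must share a bag in every tree decomposition; so some bag has ≥ 3 vertices and tw(G) ≥ 2. Combining the bounds, tw(G) = 2.

Treewidth 2.
One optimal decomposition is:
Bags: B1 = {5, 7, 8}  B2 = {3, 7, 8}  B3 = {2, 3, 7}  B4 = {3, 8, 9}  B5 = {3, 6, 7}  B6 = {3, 4, 9}  B7 = {1, 3, 6}
Tree: B1–B2, B2–B3, B2–B4, B2–B5, B4–B6, B5–B7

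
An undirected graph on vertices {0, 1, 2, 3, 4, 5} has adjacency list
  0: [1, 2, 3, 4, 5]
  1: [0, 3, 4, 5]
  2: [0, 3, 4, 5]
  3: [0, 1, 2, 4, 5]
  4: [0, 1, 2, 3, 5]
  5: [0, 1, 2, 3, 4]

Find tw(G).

A width-4 tree decomposition is:
Bags: B1 = {0, 2, 3, 4, 5}  B2 = {0, 1, 3, 4, 5}
Tree: B1–B2
Each bag holds 5 vertices, so the decomposition has width 4, which upper-bounds the treewidth. Conversely, {0, 1, 3, 4, 5} is a clique of size 5, and the vertices of any clique must share a bag in every tree decomposition; so some bag has ≥ 5 vertices and tw(G) ≥ 4. The upper and lower bounds meet at 4, so that is the treewidth.

4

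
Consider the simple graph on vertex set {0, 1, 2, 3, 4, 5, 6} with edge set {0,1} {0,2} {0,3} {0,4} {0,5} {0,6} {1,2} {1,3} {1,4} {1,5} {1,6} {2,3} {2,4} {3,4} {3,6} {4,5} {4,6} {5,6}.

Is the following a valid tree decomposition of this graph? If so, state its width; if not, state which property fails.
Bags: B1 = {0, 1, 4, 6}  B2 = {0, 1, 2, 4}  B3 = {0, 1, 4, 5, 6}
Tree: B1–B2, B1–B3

No — vertex 3 appears in no bag.

A tree decomposition must satisfy three properties: every vertex lies in some bag; for every edge, both endpoints lie together in some bag; and for every vertex, the bags containing it form a connected subtree. Here vertex 3 appears in no bag, so the decomposition is invalid.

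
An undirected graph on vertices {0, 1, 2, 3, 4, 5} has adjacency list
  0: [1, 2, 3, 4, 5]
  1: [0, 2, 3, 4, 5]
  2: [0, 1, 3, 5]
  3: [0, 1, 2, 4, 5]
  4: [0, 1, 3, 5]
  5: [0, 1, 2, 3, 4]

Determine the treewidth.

A width-4 tree decomposition is:
Bags: B1 = {0, 1, 2, 3, 5}  B2 = {0, 1, 3, 4, 5}
Tree: B1–B2
Each bag holds 5 vertices, so the decomposition has width 4, which upper-bounds the treewidth. On the other hand G contains the 5-clique {0, 1, 2, 3, 5}. A clique must lie in a single bag of any decomposition, so no decomposition can have width below 4. Combining the bounds, tw(G) = 4.

4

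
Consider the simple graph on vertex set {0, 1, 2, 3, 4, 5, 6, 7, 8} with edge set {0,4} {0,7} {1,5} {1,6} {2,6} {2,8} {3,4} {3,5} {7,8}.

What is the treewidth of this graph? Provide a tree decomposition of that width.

The largest bag has 3 vertices, giving width 2; this decomposition certifies tw(G) ≤ 2. For the lower bound, G contains the cycle 2–6–1–5–3–4–0–7–8–2, so G is not a forest; only forests have treewidth ≤ 1, hence tw(G) ≥ 2. Therefore the treewidth is 2.

Treewidth 2.
Bags: B1 = {1, 2, 6}  B2 = {1, 2, 5}  B3 = {2, 3, 5}  B4 = {2, 3, 4}  B5 = {0, 2, 4}  B6 = {0, 2, 7}  B7 = {2, 7, 8}
Tree: B1–B2, B2–B3, B3–B4, B4–B5, B5–B6, B6–B7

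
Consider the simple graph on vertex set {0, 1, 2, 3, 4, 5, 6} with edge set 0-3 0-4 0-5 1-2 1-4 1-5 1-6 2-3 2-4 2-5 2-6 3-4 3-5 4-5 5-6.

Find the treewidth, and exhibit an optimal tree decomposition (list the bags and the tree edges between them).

Treewidth 3.
Bags: B1 = {1, 2, 4, 5}  B2 = {2, 3, 4, 5}  B3 = {1, 2, 5, 6}  B4 = {0, 3, 4, 5}
Tree: B1–B2, B1–B3, B2–B4

The largest bag has 4 vertices, giving width 3; this decomposition certifies tw(G) ≤ 3. Conversely, {0, 3, 4, 5} is a clique of size 4, and the vertices of any clique must share a bag in every tree decomposition; so some bag has ≥ 4 vertices and tw(G) ≥ 3. The upper and lower bounds meet at 3, so that is the treewidth.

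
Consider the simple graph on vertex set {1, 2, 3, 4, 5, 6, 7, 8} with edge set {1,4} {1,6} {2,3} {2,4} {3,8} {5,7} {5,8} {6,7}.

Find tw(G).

A width-2 tree decomposition is:
Bags: B1 = {5, 7, 8}  B2 = {3, 7, 8}  B3 = {2, 3, 7}  B4 = {2, 4, 7}  B5 = {1, 4, 7}  B6 = {1, 6, 7}
Tree: B1–B2, B2–B3, B3–B4, B4–B5, B5–B6
The largest bag has 3 vertices, giving width 2; this decomposition certifies tw(G) ≤ 2. The edges 7–5–8–3–2–4–1–6–7 form a cycle, so G is not a tree and its treewidth is at least 2. Therefore the treewidth is 2.

2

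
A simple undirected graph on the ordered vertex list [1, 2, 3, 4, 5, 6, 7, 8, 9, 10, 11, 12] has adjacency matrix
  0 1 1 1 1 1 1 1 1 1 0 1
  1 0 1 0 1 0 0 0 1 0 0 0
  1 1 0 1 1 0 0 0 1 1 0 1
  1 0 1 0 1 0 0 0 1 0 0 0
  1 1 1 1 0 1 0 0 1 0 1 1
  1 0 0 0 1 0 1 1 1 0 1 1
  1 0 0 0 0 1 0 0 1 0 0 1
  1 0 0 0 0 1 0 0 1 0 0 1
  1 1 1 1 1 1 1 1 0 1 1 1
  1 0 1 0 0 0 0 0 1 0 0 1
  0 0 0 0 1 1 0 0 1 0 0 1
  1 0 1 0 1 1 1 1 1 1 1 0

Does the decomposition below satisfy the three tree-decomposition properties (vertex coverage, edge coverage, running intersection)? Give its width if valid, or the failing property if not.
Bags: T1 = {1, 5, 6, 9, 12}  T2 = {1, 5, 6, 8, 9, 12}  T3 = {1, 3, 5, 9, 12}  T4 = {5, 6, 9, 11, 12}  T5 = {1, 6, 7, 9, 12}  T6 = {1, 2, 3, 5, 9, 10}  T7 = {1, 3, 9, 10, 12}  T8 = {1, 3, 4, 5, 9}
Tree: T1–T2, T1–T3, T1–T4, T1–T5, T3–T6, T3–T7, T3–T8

A tree decomposition must satisfy three properties: every vertex lies in some bag; for every edge, both endpoints lie together in some bag; and for every vertex, the bags containing it form a connected subtree. Here bags containing vertex 10 are not connected in the tree, so the decomposition is invalid.

No — bags containing vertex 10 are not connected in the tree.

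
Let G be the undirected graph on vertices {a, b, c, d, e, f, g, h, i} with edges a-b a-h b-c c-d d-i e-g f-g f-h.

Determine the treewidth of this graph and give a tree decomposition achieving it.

Treewidth 1.
One such decomposition:
Bags: B1 = {d, i}  B2 = {c, d}  B3 = {b, c}  B4 = {a, b}  B5 = {a, h}  B6 = {f, h}  B7 = {f, g}  B8 = {e, g}
Tree: B1–B2, B2–B3, B3–B4, B4–B5, B5–B6, B6–B7, B7–B8

Each bag holds 2 vertices, so the decomposition has width 1, which upper-bounds the treewidth. Any graph with an edge has treewidth ≥ 1, and G has the edge i–d. The upper and lower bounds meet at 1, so that is the treewidth.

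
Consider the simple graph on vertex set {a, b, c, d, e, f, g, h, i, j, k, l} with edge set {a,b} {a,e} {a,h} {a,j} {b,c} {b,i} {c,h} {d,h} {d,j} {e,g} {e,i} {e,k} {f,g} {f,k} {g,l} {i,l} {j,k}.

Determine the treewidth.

3

A width-3 tree decomposition is:
Bags: B1 = {c, d, h, j}  B2 = {a, c, h, j}  B3 = {a, b, c, j}  B4 = {a, b, j, k}  B5 = {a, b, e, k}  B6 = {b, e, i, k}  B7 = {e, f, i, k}  B8 = {e, f, g, i}  B9 = {f, g, i, l}
Tree: B1–B2, B2–B3, B3–B4, B4–B5, B5–B6, B6–B7, B7–B8, B8–B9
Every bag has size at most 4, so the width is 4 − 1 = 3 and tw(G) ≤ 3. For the lower bound: the 4 vertex sets {c,d,h}, {j}, {a}, {b,e,i,k} are disjoint, each induces a connected subgraph, and every pair is joined by at least one edge of G. Contracting each set to a single vertex therefore yields K_{4} as a minor, and since treewidth is minor-monotone, tw(G) ≥ tw(K_{4}) = 3. Therefore the treewidth is 3.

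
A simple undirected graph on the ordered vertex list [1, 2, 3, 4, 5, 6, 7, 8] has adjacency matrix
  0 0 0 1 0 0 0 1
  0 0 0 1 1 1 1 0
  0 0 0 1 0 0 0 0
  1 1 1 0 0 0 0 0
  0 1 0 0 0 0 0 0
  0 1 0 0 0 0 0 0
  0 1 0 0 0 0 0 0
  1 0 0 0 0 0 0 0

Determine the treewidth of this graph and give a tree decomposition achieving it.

Treewidth 1.
Bags: B1 = {2, 5}  B2 = {2, 4}  B3 = {2, 6}  B4 = {3, 4}  B5 = {2, 7}  B6 = {1, 4}  B7 = {1, 8}
Tree: B1–B2, B1–B3, B2–B4, B2–B5, B4–B6, B6–B7

Every bag has size at most 2, so the width is 2 − 1 = 1 and tw(G) ≤ 1. Any graph with an edge has treewidth ≥ 1, and G has the edge 2–5. The upper and lower bounds meet at 1, so that is the treewidth.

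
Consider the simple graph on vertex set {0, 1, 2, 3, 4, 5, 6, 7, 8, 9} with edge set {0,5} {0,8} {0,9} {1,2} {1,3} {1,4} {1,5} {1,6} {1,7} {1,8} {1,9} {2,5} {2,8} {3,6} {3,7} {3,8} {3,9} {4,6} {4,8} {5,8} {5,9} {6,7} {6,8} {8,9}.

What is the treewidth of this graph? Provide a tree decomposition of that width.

Treewidth 3.
One such decomposition:
Bags: B1 = {1, 3, 8, 9}  B2 = {1, 3, 6, 8}  B3 = {1, 3, 6, 7}  B4 = {1, 5, 8, 9}  B5 = {1, 4, 6, 8}  B6 = {1, 2, 5, 8}  B7 = {0, 5, 8, 9}
Tree: B1–B2, B2–B3, B1–B4, B2–B5, B4–B6, B4–B7

The largest bag has 4 vertices, giving width 3; this decomposition certifies tw(G) ≤ 3. Conversely, {0, 5, 8, 9} is a clique of size 4, and the vertices of any clique must share a bag in every tree decomposition; so some bag has ≥ 4 vertices and tw(G) ≥ 3. Hence tw(G) = 3 exactly.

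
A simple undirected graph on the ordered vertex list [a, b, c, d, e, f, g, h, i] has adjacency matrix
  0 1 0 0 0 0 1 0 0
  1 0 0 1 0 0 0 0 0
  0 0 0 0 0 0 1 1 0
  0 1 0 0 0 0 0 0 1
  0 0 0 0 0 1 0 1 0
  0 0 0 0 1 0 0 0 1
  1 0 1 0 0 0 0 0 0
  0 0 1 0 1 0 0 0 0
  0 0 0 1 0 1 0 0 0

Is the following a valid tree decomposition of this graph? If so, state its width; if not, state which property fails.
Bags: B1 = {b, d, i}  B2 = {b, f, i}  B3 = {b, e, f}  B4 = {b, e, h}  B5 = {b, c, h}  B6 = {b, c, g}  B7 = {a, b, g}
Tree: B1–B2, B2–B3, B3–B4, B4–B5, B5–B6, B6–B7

Yes; width 2.

Vertex coverage: the bags together contain {a, b, c, d, e, f, g, h, i}, the full vertex set. Edge coverage: each edge of G has both endpoints in at least one bag. Running intersection: for every vertex, the bags containing it form a connected subtree. All three properties hold, so this is a valid tree decomposition of width max|bag| − 1 = 2, and hence tw(G) ≤ 2.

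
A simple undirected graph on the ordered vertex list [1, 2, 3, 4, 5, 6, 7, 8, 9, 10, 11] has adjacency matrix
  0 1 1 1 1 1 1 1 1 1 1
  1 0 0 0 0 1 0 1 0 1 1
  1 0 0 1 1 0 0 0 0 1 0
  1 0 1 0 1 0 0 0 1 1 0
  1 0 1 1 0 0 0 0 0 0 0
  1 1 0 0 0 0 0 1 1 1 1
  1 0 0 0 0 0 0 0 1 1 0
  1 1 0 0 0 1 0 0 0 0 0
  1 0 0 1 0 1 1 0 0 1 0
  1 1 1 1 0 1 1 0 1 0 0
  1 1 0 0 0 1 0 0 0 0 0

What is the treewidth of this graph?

A width-3 tree decomposition is:
Bags: B1 = {1, 7, 9, 10}  B2 = {1, 6, 9, 10}  B3 = {1, 4, 9, 10}  B4 = {1, 2, 6, 10}  B5 = {1, 2, 6, 8}  B6 = {1, 3, 4, 10}  B7 = {1, 2, 6, 11}  B8 = {1, 3, 4, 5}
Tree: B1–B2, B2–B3, B2–B4, B4–B5, B3–B6, B4–B7, B6–B8
The largest bag has 4 vertices, giving width 3; this decomposition certifies tw(G) ≤ 3. For the lower bound, the 4 vertices {1, 2, 6, 8} are pairwise adjacent, and any tree decomposition puts a clique entirely inside one bag — forcing width ≥ 3. The upper and lower bounds meet at 3, so that is the treewidth.

3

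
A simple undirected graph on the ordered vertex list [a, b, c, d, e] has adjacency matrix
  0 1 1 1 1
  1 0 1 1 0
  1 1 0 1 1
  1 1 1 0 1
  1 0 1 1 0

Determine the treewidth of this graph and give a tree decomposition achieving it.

Each bag holds 4 vertices, so the decomposition has width 3, which upper-bounds the treewidth. For the lower bound, the 4 vertices {a, c, d, e} are pairwise adjacent, and any tree decomposition puts a clique entirely inside one bag — forcing width ≥ 3. Therefore the treewidth is 3.

Treewidth 3.
One optimal decomposition is:
Bags: B1 = {a, c, d, e}  B2 = {a, b, c, d}
Tree: B1–B2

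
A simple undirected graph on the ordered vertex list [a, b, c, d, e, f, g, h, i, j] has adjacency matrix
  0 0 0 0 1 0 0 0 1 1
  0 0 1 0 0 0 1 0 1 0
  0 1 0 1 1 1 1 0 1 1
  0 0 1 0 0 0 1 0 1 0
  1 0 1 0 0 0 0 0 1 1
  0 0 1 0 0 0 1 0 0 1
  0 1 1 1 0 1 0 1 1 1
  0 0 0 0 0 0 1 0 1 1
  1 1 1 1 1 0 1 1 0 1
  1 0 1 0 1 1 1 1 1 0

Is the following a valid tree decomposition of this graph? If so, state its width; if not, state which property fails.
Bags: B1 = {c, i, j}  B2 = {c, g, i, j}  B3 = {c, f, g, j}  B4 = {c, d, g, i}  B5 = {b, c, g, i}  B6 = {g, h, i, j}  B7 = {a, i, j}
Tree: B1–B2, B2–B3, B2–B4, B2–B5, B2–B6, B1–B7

A tree decomposition must satisfy three properties: every vertex lies in some bag; for every edge, both endpoints lie together in some bag; and for every vertex, the bags containing it form a connected subtree. Here vertex e appears in no bag, so the decomposition is invalid.

No — vertex e appears in no bag.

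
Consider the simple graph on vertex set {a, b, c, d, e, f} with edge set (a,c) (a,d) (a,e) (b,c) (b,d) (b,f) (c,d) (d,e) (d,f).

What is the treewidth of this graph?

A width-2 tree decomposition is:
Bags: B1 = {b, c, d}  B2 = {b, d, f}  B3 = {a, c, d}  B4 = {a, d, e}
Tree: B1–B2, B1–B3, B3–B4
The largest bag has 3 vertices, giving width 2; this decomposition certifies tw(G) ≤ 2. On the other hand G contains the 3-clique {a, d, e}. A clique must lie in a single bag of any decomposition, so no decomposition can have width below 2. Therefore the treewidth is 2.

2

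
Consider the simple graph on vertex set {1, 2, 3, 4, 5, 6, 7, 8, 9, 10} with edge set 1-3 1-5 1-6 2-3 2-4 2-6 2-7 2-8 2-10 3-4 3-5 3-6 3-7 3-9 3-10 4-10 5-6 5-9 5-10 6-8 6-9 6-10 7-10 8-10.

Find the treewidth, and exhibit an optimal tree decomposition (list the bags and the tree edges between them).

The largest bag has 4 vertices, giving width 3; this decomposition certifies tw(G) ≤ 3. Conversely, {2, 6, 8, 10} is a clique of size 4, and the vertices of any clique must share a bag in every tree decomposition; so some bag has ≥ 4 vertices and tw(G) ≥ 3. Therefore the treewidth is 3.

Treewidth 3.
Bags: B1 = {2, 3, 6, 10}  B2 = {2, 3, 4, 10}  B3 = {2, 3, 7, 10}  B4 = {3, 5, 6, 10}  B5 = {1, 3, 5, 6}  B6 = {2, 6, 8, 10}  B7 = {3, 5, 6, 9}
Tree: B1–B2, B1–B3, B1–B4, B4–B5, B1–B6, B5–B7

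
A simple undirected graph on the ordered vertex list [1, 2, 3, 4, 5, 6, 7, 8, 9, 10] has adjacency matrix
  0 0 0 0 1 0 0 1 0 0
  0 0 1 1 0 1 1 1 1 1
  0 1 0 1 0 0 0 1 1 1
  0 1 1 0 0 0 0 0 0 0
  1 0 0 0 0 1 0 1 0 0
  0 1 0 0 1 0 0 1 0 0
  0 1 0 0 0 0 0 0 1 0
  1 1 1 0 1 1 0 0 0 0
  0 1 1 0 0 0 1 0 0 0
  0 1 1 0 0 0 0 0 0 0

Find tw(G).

A width-2 tree decomposition is:
Bags: B1 = {2, 3, 9}  B2 = {2, 3, 8}  B3 = {2, 6, 8}  B4 = {5, 6, 8}  B5 = {1, 5, 8}  B6 = {2, 3, 4}  B7 = {2, 7, 9}  B8 = {2, 3, 10}
Tree: B1–B2, B2–B3, B3–B4, B4–B5, B1–B6, B1–B7, B6–B8
Each bag holds 3 vertices, so the decomposition has width 2, which upper-bounds the treewidth. On the other hand G contains the 3-clique {1, 5, 8}. A clique must lie in a single bag of any decomposition, so no decomposition can have width below 2. Hence tw(G) = 2 exactly.

2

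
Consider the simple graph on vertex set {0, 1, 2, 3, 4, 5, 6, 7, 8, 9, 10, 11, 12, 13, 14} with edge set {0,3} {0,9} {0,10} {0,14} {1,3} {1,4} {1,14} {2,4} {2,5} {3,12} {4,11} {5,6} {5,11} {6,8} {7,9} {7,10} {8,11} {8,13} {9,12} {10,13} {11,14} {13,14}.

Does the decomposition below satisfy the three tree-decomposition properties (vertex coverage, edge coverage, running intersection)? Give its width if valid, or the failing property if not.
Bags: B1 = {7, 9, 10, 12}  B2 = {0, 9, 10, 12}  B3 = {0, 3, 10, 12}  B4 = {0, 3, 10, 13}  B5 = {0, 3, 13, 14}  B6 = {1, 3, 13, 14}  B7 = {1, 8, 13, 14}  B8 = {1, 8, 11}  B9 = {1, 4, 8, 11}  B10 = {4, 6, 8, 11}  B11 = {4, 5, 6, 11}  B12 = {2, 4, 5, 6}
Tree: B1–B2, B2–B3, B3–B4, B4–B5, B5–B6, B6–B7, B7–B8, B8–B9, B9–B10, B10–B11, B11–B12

No — edge (14,11) lies in no bag.

A tree decomposition must satisfy three properties: every vertex lies in some bag; for every edge, both endpoints lie together in some bag; and for every vertex, the bags containing it form a connected subtree. Here edge (14,11) lies in no bag, so the decomposition is invalid.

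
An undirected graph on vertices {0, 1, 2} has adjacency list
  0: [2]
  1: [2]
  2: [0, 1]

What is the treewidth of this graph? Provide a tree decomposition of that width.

Treewidth 1.
Bags: B1 = {1, 2}  B2 = {0, 2}
Tree: B1–B2

Each bag holds 2 vertices, so the decomposition has width 1, which upper-bounds the treewidth. Any graph with an edge has treewidth ≥ 1, and G has the edge 1–2. Therefore the treewidth is 1.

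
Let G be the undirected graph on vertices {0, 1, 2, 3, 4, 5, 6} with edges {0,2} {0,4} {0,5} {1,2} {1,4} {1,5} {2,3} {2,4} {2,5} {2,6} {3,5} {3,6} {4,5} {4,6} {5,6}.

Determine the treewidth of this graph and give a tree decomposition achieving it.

Each bag holds 4 vertices, so the decomposition has width 3, which upper-bounds the treewidth. For the lower bound, the 4 vertices {2, 3, 5, 6} are pairwise adjacent, and any tree decomposition puts a clique entirely inside one bag — forcing width ≥ 3. Combining the bounds, tw(G) = 3.

Treewidth 3.
One optimal decomposition is:
Bags: B1 = {0, 2, 4, 5}  B2 = {2, 4, 5, 6}  B3 = {2, 3, 5, 6}  B4 = {1, 2, 4, 5}
Tree: B1–B2, B2–B3, B1–B4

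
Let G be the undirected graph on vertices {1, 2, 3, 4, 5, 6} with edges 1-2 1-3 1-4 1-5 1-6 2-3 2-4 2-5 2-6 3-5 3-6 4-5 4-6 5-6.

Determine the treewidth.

4

A width-4 tree decomposition is:
Bags: B1 = {1, 2, 3, 5, 6}  B2 = {1, 2, 4, 5, 6}
Tree: B1–B2
The largest bag has 5 vertices, giving width 4; this decomposition certifies tw(G) ≤ 4. For the lower bound, the 5 vertices {1, 2, 3, 5, 6} are pairwise adjacent, and any tree decomposition puts a clique entirely inside one bag — forcing width ≥ 4. Therefore the treewidth is 4.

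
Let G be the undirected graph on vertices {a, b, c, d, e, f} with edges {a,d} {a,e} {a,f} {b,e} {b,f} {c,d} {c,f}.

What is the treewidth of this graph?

2

A width-2 tree decomposition is:
Bags: B1 = {c, d, f}  B2 = {a, d, f}  B3 = {a, b, f}  B4 = {a, b, e}
Tree: B1–B2, B2–B3, B3–B4
Each bag holds 3 vertices, so the decomposition has width 2, which upper-bounds the treewidth. The edges c–d–a–f–c form a cycle, so G is not a tree and its treewidth is at least 2. Hence tw(G) = 2 exactly.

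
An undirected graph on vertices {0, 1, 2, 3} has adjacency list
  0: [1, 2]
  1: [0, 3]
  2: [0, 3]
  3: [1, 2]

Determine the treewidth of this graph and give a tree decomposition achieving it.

Each bag holds 3 vertices, so the decomposition has width 2, which upper-bounds the treewidth. Since 1–3–2–0–1 is a cycle in G, G is not acyclic. Forests are exactly the graphs of treewidth ≤ 1, so tw(G) ≥ 2. The upper and lower bounds meet at 2, so that is the treewidth.

Treewidth 2.
One such decomposition:
Bags: B1 = {1, 2, 3}  B2 = {0, 1, 2}
Tree: B1–B2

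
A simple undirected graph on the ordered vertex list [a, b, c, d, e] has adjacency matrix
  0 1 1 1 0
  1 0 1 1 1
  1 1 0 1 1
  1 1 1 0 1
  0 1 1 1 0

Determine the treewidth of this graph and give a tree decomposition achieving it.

Each bag holds 4 vertices, so the decomposition has width 3, which upper-bounds the treewidth. Conversely, {b, c, d, e} is a clique of size 4, and the vertices of any clique must share a bag in every tree decomposition; so some bag has ≥ 4 vertices and tw(G) ≥ 3. Combining the bounds, tw(G) = 3.

Treewidth 3.
Bags: B1 = {a, b, c, d}  B2 = {b, c, d, e}
Tree: B1–B2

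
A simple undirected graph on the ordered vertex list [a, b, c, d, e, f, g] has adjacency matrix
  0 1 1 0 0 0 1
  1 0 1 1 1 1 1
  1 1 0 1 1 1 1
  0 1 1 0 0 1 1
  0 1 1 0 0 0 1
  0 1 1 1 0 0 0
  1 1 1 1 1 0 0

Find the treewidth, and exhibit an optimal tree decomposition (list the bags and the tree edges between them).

Treewidth 3.
Bags: B1 = {a, b, c, g}  B2 = {b, c, e, g}  B3 = {b, c, d, g}  B4 = {b, c, d, f}
Tree: B1–B2, B2–B3, B3–B4

Each bag holds 4 vertices, so the decomposition has width 3, which upper-bounds the treewidth. On the other hand G contains the 4-clique {b, c, d, g}. A clique must lie in a single bag of any decomposition, so no decomposition can have width below 3. Therefore the treewidth is 3.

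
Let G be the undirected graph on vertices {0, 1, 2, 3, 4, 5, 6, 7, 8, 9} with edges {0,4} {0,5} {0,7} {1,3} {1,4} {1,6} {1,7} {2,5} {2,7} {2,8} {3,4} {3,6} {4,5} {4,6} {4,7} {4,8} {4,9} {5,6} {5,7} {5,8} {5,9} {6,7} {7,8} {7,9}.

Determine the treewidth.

3

A width-3 tree decomposition is:
Bags: B1 = {0, 4, 5, 7}  B2 = {4, 5, 6, 7}  B3 = {4, 5, 7, 9}  B4 = {4, 5, 7, 8}  B5 = {2, 5, 7, 8}  B6 = {1, 4, 6, 7}  B7 = {1, 3, 4, 6}
Tree: B1–B2, B2–B3, B3–B4, B4–B5, B2–B6, B6–B7
Each bag holds 4 vertices, so the decomposition has width 3, which upper-bounds the treewidth. For the lower bound, the 4 vertices {2, 5, 7, 8} are pairwise adjacent, and any tree decomposition puts a clique entirely inside one bag — forcing width ≥ 3. Therefore the treewidth is 3.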